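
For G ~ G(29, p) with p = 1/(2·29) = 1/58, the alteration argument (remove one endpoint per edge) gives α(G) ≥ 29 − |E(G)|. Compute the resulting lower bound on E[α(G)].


E[|E(G)|] = C(29, 2)·p = 406 · (1/58) = 7.
E[α(G)] ≥ n − E[|E(G)|] = 29 − 7 = 22.
Numerically: ≈ 22.000000.
(This is only a lower bound; the true E[α(G)] may be larger.)

E[α(G)] ≥ 22 ≈ 22.000000.


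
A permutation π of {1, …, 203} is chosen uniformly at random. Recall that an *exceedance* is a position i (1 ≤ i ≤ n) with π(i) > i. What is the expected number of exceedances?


Write X = Σ_{i=1}^{203} X_i, where X_i = 1_{π(i) > i}.
For each fixed i, π(i) is uniform over {1, …, 203} (marginal of a uniform permutation), so P[π(i) > i] = (n − i)/n. Summing: Σ_{i=1}^{203} (n − i)/n = (0 + 1 + … + 202)/203 = 203(203 − 1)/(2·203) = (203 − 1)/2.
Hence E[X] = Σ_{i=1}^{203} (203 − i)/203 = 101 ≈ 101.0000.

E[X] = 101 = 101.0000.


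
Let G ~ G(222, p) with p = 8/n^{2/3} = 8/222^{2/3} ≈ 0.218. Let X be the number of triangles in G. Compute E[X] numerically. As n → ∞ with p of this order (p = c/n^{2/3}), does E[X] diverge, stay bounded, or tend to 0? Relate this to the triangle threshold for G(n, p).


Number of potential triangles: C(222, 3) = 1798940.
Each occurs with probability p³ ≈ (0.218)³ ≈ 1.03888e-02.
By linearity: E[X] = C(222, 3)·p³ ≈ 1798940 · 1.03888e-02 ≈ 18688.769.
Since α = 2/3 < 1, p = c/n^{2/3} ≫ 1/n is above the triangle threshold p ~ 1/n. Asymptotically E[X] ~ (c³/6)·n^{3(1−α)} = (8³/6)·n^{1} → ∞; triangles are abundant w.h.p.

E[X] ≈ 18688.769; in regime p = Θ(1/n^{2/3}) E[X] diverges (above the triangle threshold p ~ 1/n).


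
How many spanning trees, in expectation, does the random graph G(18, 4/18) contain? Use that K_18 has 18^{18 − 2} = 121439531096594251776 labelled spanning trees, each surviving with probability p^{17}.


K_18 has 18^{18 − 2} = 121439531096594251776 labelled spanning trees.
For each such spanning tree H, let X_H = 1 if all 17 edges of H are present in G. Then P[X_H = 1] = p^{17} = (2/9)^{17} = 131072/16677181699666569.
By linearity of expectation: E[X] = Σ_H E[X_H] = 121439531096594251776 · p^{17} = 121439531096594251776 · 131072/16677181699666569 = 8589934592/9.
Numerically: E[X] ≈ 9.5444e+08.

E[X] = 121439531096594251776 · (2/9)^{17} = 8589934592/9 ≈ 9.5444e+08.


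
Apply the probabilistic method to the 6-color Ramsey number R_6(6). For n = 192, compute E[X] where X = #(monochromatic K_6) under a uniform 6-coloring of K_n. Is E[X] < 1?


E[X] = C(192, 6) · 6^{1 − 15} = 64300886496 · 6^{−14} = 64300886496/78364164096.
As a reduced fraction: E[X] = 223266967/272097792 ≈ 0.82054.
Is E[X] < 1? YES.
Since E[X] < 1, there exists a 6-coloring of K_{192} with no monochromatic K_6; hence R_6(6) > 192.

E[X] = 223266967/272097792 ≈ 0.82054; E[X] < 1, so R_6(6) > 192.


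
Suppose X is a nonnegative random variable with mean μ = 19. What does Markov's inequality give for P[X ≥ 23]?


μ = E[X] = 19, a = 23.
Markov: P[X ≥ 23] ≤ μ/a = (19)/23 = 19/23.
Numerically: ≈ 0.8261.
(Since a = 23 > μ = 19.0000, the bound 19/23 is < 1 and informative.)

P[X ≥ 23] ≤ 19/23 ≈ 0.8261.


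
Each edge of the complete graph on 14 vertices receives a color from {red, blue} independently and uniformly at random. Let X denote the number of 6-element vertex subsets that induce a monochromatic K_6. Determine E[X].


Let X = Σ_S X_S over the C(14, 6) = 3003 subsets S of size 6, where X_S = 1 if the K_6 on S is monochromatic.
For a fixed S, the K_6 on S has C(6, 2) = 15 edges. P[all 15 edges red] = (1/2)^15, and likewise for blue, so P[monochromatic] = 2·(1/2)^15 = 2^{1 − 15} = 1/16384.
By linearity of expectation: E[X] = C(14, 6) · 2^{1 − 15} = 3003 · 1/16384 = 3003/16384.
Numerically: E[X] ≈ 0.183.

E[X] = C(14,6)·2^(1−C(6,2)) = 3003/16384 ≈ 0.183.


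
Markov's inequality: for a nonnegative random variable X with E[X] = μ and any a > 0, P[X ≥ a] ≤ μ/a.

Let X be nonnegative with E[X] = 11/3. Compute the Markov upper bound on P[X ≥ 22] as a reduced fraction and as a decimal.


μ = E[X] = 11/3, a = 22.
Markov: P[X ≥ 22] ≤ μ/a = (11/3)/22 = 1/6.
Numerically: ≈ 0.16667.
(Since a = 22 > μ = 3.66667, the bound 1/6 is < 1 and informative.)

P[X ≥ 22] ≤ 1/6 ≈ 0.16667.


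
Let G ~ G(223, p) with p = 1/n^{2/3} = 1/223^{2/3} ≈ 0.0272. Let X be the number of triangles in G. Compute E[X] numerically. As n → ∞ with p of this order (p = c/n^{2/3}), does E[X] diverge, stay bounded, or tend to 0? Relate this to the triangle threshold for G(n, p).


Number of potential triangles: C(223, 3) = 1823471.
Each occurs with probability p³ ≈ (0.0272)³ ≈ 2.01090e-05.
By linearity: E[X] = C(223, 3)·p³ ≈ 1823471 · 2.01090e-05 ≈ 36.668.
Since α = 2/3 < 1, p = c/n^{2/3} ≫ 1/n is above the triangle threshold p ~ 1/n. Asymptotically E[X] ~ (c³/6)·n^{3(1−α)} = (1³/6)·n^{1} → ∞; triangles are abundant w.h.p.

E[X] ≈ 36.668; in regime p = Θ(1/n^{2/3}) E[X] diverges (above the triangle threshold p ~ 1/n).


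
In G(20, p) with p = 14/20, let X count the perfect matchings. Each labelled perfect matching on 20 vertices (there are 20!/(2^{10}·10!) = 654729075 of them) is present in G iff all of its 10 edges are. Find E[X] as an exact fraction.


K_20 has 20!/(2^{10}·10!) = 654729075 labelled perfect matchings.
For each such perfect matching H, let X_H = 1 if all 10 edges of H are present in G. Then P[X_H = 1] = p^{10} = (7/10)^{10} = 282475249/10000000000.
By linearity of expectation: E[X] = Σ_H E[X_H] = 654729075 · p^{10} = 654729075 · 282475249/10000000000 = 7397790339526587/400000000.
Numerically: E[X] ≈ 1.84945e+07.

E[X] = 654729075 · (7/10)^{10} = 7397790339526587/400000000 ≈ 1.84945e+07.


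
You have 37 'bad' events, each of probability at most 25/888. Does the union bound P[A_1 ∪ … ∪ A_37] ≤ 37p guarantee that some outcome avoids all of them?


Union bound: P[∪_{i=1}^{37} A_i] ≤ Σ_i P[A_i] ≤ 37·p = 37·(25/888) = 25/24.
Numerically: 25/24 ≈ 1.042.
Is 25/24 < 1? NO.
Since the bound 25/24 is ≥ 1, the union bound is uninformative here; it does NOT by itself certify existence.

37·p = 25/24 ≈ 1.042; existence NOT certified by the union bound.


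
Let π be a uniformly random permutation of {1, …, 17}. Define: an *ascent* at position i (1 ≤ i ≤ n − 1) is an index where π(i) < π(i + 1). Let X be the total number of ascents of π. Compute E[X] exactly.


Write X = Σ X_I over i = 1, …, 16, with X_I the indicator of one ascent.
There are 16 indicators.
For each fixed i, the pair (π(i), π(i+1)) is a uniformly random ordered pair of distinct values from {1, …, 17}; by symmetry P[π(i) < π(i+1)] = 1/2.
By linearity: E[X] = 16 · (1/2) = (17 − 1) · (1/2) = 8 ≈ 8.000.

E[X] = 8 = 8.000.


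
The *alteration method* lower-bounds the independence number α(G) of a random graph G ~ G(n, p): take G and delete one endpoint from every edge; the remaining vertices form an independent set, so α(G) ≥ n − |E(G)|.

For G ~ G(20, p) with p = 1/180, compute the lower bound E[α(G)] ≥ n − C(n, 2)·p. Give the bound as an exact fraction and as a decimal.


E[|E(G)|] = C(20, 2)·p = 190 · (1/180) = 19/18.
E[α(G)] ≥ n − E[|E(G)|] = 20 − 19/18 = 341/18.
Numerically: ≈ 18.944444.
(This is only a lower bound; the true E[α(G)] may be larger.)

E[α(G)] ≥ 341/18 ≈ 18.944444.


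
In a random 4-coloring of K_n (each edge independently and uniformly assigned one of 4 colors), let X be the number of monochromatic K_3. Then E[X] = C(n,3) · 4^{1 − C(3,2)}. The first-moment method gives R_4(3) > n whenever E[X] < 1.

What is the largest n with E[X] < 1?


We need C(n, 3) · 4^{1 − 3} < 1, i.e. C(n, 3) < 4^{3 − 1} = 16.
Check values of n near the boundary:
  n = 3: C(3, 3) = 1; 1 < 16? YES
  n = 4: C(4, 3) = 4; 4 < 16? YES
  n = 5: C(5, 3) = 10; 10 < 16? YES
  n = 6: C(6, 3) = 20; 20 < 16? NO
  n = 7: C(7, 3) = 35; 35 < 16? NO
  n = 8: C(8, 3) = 56; 56 < 16? NO
The largest n with C(n, 3) < 16 is n = 5 (where E[X] = 5/8 ≈ 0.62500). Hence R_4(3) > 5, i.e. R_4(3) ≥ 6.

Largest n = 5; hence R_4(3) > 5.


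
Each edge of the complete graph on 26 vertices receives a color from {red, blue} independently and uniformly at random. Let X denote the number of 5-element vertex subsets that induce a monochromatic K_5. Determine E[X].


Let X = Σ_S X_S over the C(26, 5) = 65780 subsets S of size 5, where X_S = 1 if the K_5 on S is monochromatic.
For a fixed S, the K_5 on S has C(5, 2) = 10 edges. P[all 10 edges red] = (1/2)^10, and likewise for blue, so P[monochromatic] = 2·(1/2)^10 = 2^{1 − 10} = 1/512.
Summing: E[X] = C(26, 5) · 2^{1 − 10} = 65780 · 1/512 = 16445/128.
Numerically: E[X] ≈ 128.47656.

E[X] = C(26,5)·2^(1−C(5,2)) = 16445/128 ≈ 128.47656.


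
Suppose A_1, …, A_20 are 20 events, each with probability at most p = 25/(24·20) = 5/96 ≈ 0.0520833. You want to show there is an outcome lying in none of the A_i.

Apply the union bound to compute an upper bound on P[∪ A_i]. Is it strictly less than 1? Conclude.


Union bound: P[∪_{i=1}^{20} A_i] ≤ Σ_i P[A_i] ≤ 20·p = 20·(5/96) = 25/24.
Numerically: 25/24 ≈ 1.0416667.
Is 25/24 < 1? NO.
Since the bound 25/24 is ≥ 1, the union bound is uninformative here; it does NOT by itself certify existence.

20·p = 25/24 ≈ 1.0416667; existence NOT certified by the union bound.


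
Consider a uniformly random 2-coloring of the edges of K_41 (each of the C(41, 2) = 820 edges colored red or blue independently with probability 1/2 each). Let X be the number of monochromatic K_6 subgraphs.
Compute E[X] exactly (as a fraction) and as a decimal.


Let X = Σ_S X_S over the C(41, 6) = 4496388 subsets S of size 6, where X_S = 1 if the K_6 on S is monochromatic.
For a fixed S, the K_6 on S has C(6, 2) = 15 edges. P[all 15 edges red] = (1/2)^15, and likewise for blue, so P[monochromatic] = 2·(1/2)^15 = 2^{1 − 15} = 1/16384.
By linearity of expectation: E[X] = C(41, 6) · 2^{1 − 15} = 4496388 · 1/16384 = 1124097/4096.
Numerically: E[X] ≈ 274.437744.

E[X] = C(41,6)·2^(1−C(6,2)) = 1124097/4096 ≈ 274.437744.


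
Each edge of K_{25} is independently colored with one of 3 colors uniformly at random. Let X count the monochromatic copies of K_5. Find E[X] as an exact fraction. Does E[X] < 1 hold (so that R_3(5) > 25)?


E[X] = C(25, 5) · 3^{1 − 10} = 53130 · 3^{−9} = 53130/19683.
As a reduced fraction: E[X] = 17710/6561 ≈ 2.699284.
Is E[X] < 1? NO.
Since E[X] ≥ 1, the first-moment bound is inconclusive at n = 25; it does NOT by itself certify R_3(5) > 25.

E[X] = 17710/6561 ≈ 2.699284; E[X] ≥ 1; first-moment method inconclusive here.


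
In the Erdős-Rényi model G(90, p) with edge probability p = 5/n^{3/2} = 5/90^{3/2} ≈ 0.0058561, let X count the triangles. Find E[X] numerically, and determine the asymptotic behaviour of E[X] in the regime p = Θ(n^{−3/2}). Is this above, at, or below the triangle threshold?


Number of potential triangles: C(90, 3) = 117480.
Each occurs with probability p³ ≈ (0.0058561)³ ≈ 2.0082544e-07.
By linearity: E[X] = C(90, 3)·p³ ≈ 117480 · 2.0082544e-07 ≈ 0.02359.
Since α = 3/2 > 1, p = c/n^{3/2} = o(1/n) is below the triangle threshold p ~ 1/n. Asymptotically E[X] ~ (c³/6)·n^{3(1−α)} = (5³/6)·n^{-1.5} → 0, so by Markov's inequality G has no triangles w.h.p.

E[X] ≈ 0.02359; in regime p = Θ(1/n^{3/2}) E[X] tends to 0 (below the triangle threshold p ~ 1/n).


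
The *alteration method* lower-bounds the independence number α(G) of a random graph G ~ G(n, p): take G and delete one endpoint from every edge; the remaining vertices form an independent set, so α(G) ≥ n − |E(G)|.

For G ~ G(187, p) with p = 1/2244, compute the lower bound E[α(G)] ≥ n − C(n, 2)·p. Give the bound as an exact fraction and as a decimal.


E[|E(G)|] = C(187, 2)·p = 17391 · (1/2244) = 31/4.
E[α(G)] ≥ n − E[|E(G)|] = 187 − 31/4 = 717/4.
Numerically: ≈ 179.250000.
(This is only a lower bound; the true E[α(G)] may be larger.)

E[α(G)] ≥ 717/4 ≈ 179.250000.


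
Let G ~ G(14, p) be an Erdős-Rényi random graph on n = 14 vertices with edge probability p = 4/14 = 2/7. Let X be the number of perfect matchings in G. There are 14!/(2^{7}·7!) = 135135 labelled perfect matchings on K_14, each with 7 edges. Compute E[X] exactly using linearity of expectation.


K_14 has 14!/(2^{7}·7!) = 135135 labelled perfect matchings.
For each such perfect matching H, let X_H = 1 if all 7 edges of H are present in G. Then P[X_H = 1] = p^{7} = (2/7)^{7} = 128/823543.
Summing the indicators: E[X] = Σ_H E[X_H] = 135135 · p^{7} = 135135 · 128/823543 = 2471040/117649.
Numerically: E[X] ≈ 21.003.

E[X] = 135135 · (2/7)^{7} = 2471040/117649 ≈ 21.003.


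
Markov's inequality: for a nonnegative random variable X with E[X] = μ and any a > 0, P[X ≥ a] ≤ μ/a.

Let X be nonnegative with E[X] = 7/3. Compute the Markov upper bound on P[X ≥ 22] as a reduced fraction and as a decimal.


μ = E[X] = 7/3, a = 22.
Markov: P[X ≥ 22] ≤ μ/a = (7/3)/22 = 7/66.
Numerically: ≈ 0.10606.
(Since a = 22 > μ = 2.33333, the bound 7/66 is < 1 and informative.)

P[X ≥ 22] ≤ 7/66 ≈ 0.10606.


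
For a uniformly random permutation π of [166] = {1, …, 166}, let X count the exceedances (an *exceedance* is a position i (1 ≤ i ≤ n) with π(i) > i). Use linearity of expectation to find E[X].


Write X = Σ_{i=1}^{166} X_i, where X_i = 1_{π(i) > i}.
For each fixed i, π(i) is uniform over {1, …, 166} (marginal of a uniform permutation), so P[π(i) > i] = (n − i)/n. Summing: Σ_{i=1}^{166} (n − i)/n = (0 + 1 + … + 165)/166 = 166(166 − 1)/(2·166) = (166 − 1)/2.
Hence E[X] = Σ_{i=1}^{166} (166 − i)/166 = 165/2 ≈ 82.5000.

E[X] = 165/2 = 82.5000.


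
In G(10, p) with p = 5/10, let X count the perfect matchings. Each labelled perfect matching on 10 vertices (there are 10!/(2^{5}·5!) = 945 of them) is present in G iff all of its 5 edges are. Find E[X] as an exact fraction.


K_10 has 10!/(2^{5}·5!) = 945 labelled perfect matchings.
For each such perfect matching H, let X_H = 1 if all 5 edges of H are present in G. Then P[X_H = 1] = p^{5} = (1/2)^{5} = 1/32.
Summing the indicators: E[X] = Σ_H E[X_H] = 945 · p^{5} = 945 · 1/32 = 945/32.
Numerically: E[X] ≈ 29.5.

E[X] = 945 · (1/2)^{5} = 945/32 ≈ 29.5.


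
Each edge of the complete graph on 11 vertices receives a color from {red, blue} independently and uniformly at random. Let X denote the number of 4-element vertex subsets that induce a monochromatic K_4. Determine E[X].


Let X = Σ_S X_S over the C(11, 4) = 330 subsets S of size 4, where X_S = 1 if the K_4 on S is monochromatic.
For a fixed S, the K_4 on S has C(4, 2) = 6 edges. P[all 6 edges red] = (1/2)^6, and likewise for blue, so P[monochromatic] = 2·(1/2)^6 = 2^{1 − 6} = 1/32.
By linearity: E[X] = C(11, 4) · 2^{1 − 6} = 330 · 1/32 = 165/16.
Numerically: E[X] ≈ 10.31250.

E[X] = C(11,4)·2^(1−C(4,2)) = 165/16 ≈ 10.31250.


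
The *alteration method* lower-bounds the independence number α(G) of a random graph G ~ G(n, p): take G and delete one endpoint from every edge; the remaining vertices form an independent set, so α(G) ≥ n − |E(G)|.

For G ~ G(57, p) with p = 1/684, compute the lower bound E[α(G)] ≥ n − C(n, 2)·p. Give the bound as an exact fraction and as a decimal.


E[|E(G)|] = C(57, 2)·p = 1596 · (1/684) = 7/3.
E[α(G)] ≥ n − E[|E(G)|] = 57 − 7/3 = 164/3.
Numerically: ≈ 54.666667.
(This is only a lower bound; the true E[α(G)] may be larger.)

E[α(G)] ≥ 164/3 ≈ 54.666667.


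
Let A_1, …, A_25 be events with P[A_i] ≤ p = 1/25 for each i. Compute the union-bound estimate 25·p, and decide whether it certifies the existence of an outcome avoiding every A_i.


Union bound: P[∪_{i=1}^{25} A_i] ≤ Σ_i P[A_i] ≤ 25·p = 25·(1/25) = 1.
Numerically: 1 ≈ 1.000.
Is 1 < 1? NO.
Since the bound 1 is ≥ 1, the union bound is uninformative here; it does NOT by itself certify existence.

25·p = 1 ≈ 1.000; existence NOT certified by the union bound.


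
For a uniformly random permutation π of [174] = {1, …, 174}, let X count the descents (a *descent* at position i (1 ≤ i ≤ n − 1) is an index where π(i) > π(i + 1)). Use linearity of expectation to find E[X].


Write X = Σ X_I over i = 1, …, 173, with X_I the indicator of one descent.
There are 173 indicators.
For each fixed i, the pair (π(i), π(i+1)) is a uniformly random ordered pair of distinct values from {1, …, 174}; by symmetry P[π(i) > π(i+1)] = 1/2.
By linearity: E[X] = 173 · (1/2) = (174 − 1) · (1/2) = 173/2 ≈ 86.5000.

E[X] = 173/2 = 86.5000.


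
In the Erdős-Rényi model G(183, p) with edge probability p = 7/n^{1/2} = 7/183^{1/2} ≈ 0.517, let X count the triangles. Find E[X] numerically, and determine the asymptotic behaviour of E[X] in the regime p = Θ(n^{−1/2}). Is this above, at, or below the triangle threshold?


Number of potential triangles: C(183, 3) = 1004731.
Each occurs with probability p³ ≈ (0.517)³ ≈ 1.38553e-01.
By linearity: E[X] = C(183, 3)·p³ ≈ 1004731 · 1.38553e-01 ≈ 139208.992.
Since α = 1/2 < 1, p = c/n^{1/2} ≫ 1/n is above the triangle threshold p ~ 1/n. Asymptotically E[X] ~ (c³/6)·n^{3(1−α)} = (7³/6)·n^{1.5} → ∞; triangles are abundant w.h.p.

E[X] ≈ 139208.992; in regime p = Θ(1/n^{1/2}) E[X] diverges (above the triangle threshold p ~ 1/n).


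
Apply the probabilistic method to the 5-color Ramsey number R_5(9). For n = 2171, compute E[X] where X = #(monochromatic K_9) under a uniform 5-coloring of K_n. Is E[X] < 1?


E[X] = C(2171, 9) · 5^{1 − 36} = 2903784578674959601827205 · 5^{−35} = 2903784578674959601827205/2910383045673370361328125.
As a reduced fraction: E[X] = 580756915734991920365441/582076609134674072265625 ≈ 0.99773.
Is E[X] < 1? YES.
Since E[X] < 1, there exists a 5-coloring of K_{2171} with no monochromatic K_9; hence R_5(9) > 2171.

E[X] = 580756915734991920365441/582076609134674072265625 ≈ 0.99773; E[X] < 1, so R_5(9) > 2171.


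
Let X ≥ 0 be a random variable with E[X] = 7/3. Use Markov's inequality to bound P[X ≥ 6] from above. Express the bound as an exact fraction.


μ = E[X] = 7/3, a = 6.
Markov: P[X ≥ 6] ≤ μ/a = (7/3)/6 = 7/18.
Numerically: ≈ 0.3889.
(Since a = 6 > μ = 2.3333, the bound 7/18 is < 1 and informative.)

P[X ≥ 6] ≤ 7/18 ≈ 0.3889.


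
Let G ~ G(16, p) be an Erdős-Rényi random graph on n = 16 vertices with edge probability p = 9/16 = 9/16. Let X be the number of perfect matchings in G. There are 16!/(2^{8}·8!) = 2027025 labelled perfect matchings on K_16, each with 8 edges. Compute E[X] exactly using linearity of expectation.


K_16 has 16!/(2^{8}·8!) = 2027025 labelled perfect matchings.
For each such perfect matching H, let X_H = 1 if all 8 edges of H are present in G. Then P[X_H = 1] = p^{8} = (9/16)^{8} = 43046721/4294967296.
By linearity: E[X] = Σ_H E[X_H] = 2027025 · p^{8} = 2027025 · 43046721/4294967296 = 87256779635025/4294967296.
Numerically: E[X] ≈ 20316.

E[X] = 2027025 · (9/16)^{8} = 87256779635025/4294967296 ≈ 20316.


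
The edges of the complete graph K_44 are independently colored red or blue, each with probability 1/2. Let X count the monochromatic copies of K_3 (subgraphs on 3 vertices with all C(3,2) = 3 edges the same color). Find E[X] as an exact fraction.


Let X = Σ_S X_S over the C(44, 3) = 13244 subsets S of size 3, where X_S = 1 if the K_3 on S is monochromatic.
For a fixed S, the K_3 on S has C(3, 2) = 3 edges. P[all 3 edges red] = (1/2)^3, and likewise for blue, so P[monochromatic] = 2·(1/2)^3 = 2^{1 − 3} = 1/4.
Summing: E[X] = C(44, 3) · 2^{1 − 3} = 13244 · 1/4 = 3311.
Numerically: E[X] ≈ 3311.000000.

E[X] = C(44,3)·2^(1−C(3,2)) = 3311 ≈ 3311.000000.


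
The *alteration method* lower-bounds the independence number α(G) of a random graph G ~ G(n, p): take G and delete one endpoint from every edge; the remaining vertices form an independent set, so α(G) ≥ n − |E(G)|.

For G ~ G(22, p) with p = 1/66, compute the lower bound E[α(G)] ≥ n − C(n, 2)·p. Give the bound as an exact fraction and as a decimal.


E[|E(G)|] = C(22, 2)·p = 231 · (1/66) = 7/2.
E[α(G)] ≥ n − E[|E(G)|] = 22 − 7/2 = 37/2.
Numerically: ≈ 18.5000.
(This is only a lower bound; the true E[α(G)] may be larger.)

E[α(G)] ≥ 37/2 ≈ 18.5000.


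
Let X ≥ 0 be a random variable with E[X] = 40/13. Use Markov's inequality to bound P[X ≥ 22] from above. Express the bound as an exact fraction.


μ = E[X] = 40/13, a = 22.
Markov: P[X ≥ 22] ≤ μ/a = (40/13)/22 = 20/143.
Numerically: ≈ 0.140.
(Since a = 22 > μ = 3.077, the bound 20/143 is < 1 and informative.)

P[X ≥ 22] ≤ 20/143 ≈ 0.140.


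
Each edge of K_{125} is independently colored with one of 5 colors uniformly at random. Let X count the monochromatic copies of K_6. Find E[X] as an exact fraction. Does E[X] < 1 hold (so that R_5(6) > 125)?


E[X] = C(125, 6) · 5^{1 − 15} = 4690625500 · 5^{−14} = 4690625500/6103515625.
As a reduced fraction: E[X] = 37525004/48828125 ≈ 0.769.
Is E[X] < 1? YES.
Since E[X] < 1, there exists a 5-coloring of K_{125} with no monochromatic K_6; hence R_5(6) > 125.

E[X] = 37525004/48828125 ≈ 0.769; E[X] < 1, so R_5(6) > 125.


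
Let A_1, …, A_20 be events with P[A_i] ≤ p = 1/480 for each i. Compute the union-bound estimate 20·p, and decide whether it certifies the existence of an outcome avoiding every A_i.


Union bound: P[∪_{i=1}^{20} A_i] ≤ Σ_i P[A_i] ≤ 20·p = 20·(1/480) = 1/24.
Numerically: 1/24 ≈ 0.042.
Is 1/24 < 1? YES.
Since P[∪ A_i] ≤ 1/24 < 1, the complement has P[∩ A_i^c] ≥ 1 − 1/24 = 23/24 > 0, so some outcome avoids every A_i.

20·p = 1/24 ≈ 0.042; existence CERTIFIED by the union bound.


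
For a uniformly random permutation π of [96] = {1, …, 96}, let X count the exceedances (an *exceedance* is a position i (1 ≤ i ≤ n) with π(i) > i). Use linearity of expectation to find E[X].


Write X = Σ_{i=1}^{96} X_i, where X_i = 1_{π(i) > i}.
For each fixed i, π(i) is uniform over {1, …, 96} (marginal of a uniform permutation), so P[π(i) > i] = (n − i)/n. Summing: Σ_{i=1}^{96} (n − i)/n = (0 + 1 + … + 95)/96 = 96(96 − 1)/(2·96) = (96 − 1)/2.
Hence E[X] = Σ_{i=1}^{96} (96 − i)/96 = 95/2 ≈ 47.50000.

E[X] = 95/2 = 47.50000.


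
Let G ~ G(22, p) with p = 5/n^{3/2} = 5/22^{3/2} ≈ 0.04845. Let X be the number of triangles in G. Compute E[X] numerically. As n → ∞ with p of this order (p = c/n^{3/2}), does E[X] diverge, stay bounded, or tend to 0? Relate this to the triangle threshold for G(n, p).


Number of potential triangles: C(22, 3) = 1540.
Each occurs with probability p³ ≈ (0.04845)³ ≈ 1.137648e-04.
By linearity: E[X] = C(22, 3)·p³ ≈ 1540 · 1.137648e-04 ≈ 0.1752.
Since α = 3/2 > 1, p = c/n^{3/2} = o(1/n) is below the triangle threshold p ~ 1/n. Asymptotically E[X] ~ (c³/6)·n^{3(1−α)} = (5³/6)·n^{-1.5} → 0, so by Markov's inequality G has no triangles w.h.p.

E[X] ≈ 0.1752; in regime p = Θ(1/n^{3/2}) E[X] tends to 0 (below the triangle threshold p ~ 1/n).


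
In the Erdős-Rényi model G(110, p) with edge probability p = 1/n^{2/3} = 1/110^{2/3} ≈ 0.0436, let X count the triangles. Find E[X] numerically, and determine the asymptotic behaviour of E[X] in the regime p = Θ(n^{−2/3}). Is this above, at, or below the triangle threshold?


Number of potential triangles: C(110, 3) = 215820.
Each occurs with probability p³ ≈ (0.0436)³ ≈ 8.26446e-05.
By linearity: E[X] = C(110, 3)·p³ ≈ 215820 · 8.26446e-05 ≈ 17.836.
Since α = 2/3 < 1, p = c/n^{2/3} ≫ 1/n is above the triangle threshold p ~ 1/n. Asymptotically E[X] ~ (c³/6)·n^{3(1−α)} = (1³/6)·n^{1} → ∞; triangles are abundant w.h.p.

E[X] ≈ 17.836; in regime p = Θ(1/n^{2/3}) E[X] diverges (above the triangle threshold p ~ 1/n).


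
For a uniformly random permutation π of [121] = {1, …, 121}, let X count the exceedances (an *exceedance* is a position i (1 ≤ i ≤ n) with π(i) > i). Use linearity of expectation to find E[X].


Write X = Σ_{i=1}^{121} X_i, where X_i = 1_{π(i) > i}.
For each fixed i, π(i) is uniform over {1, …, 121} (marginal of a uniform permutation), so P[π(i) > i] = (n − i)/n. Summing: Σ_{i=1}^{121} (n − i)/n = (0 + 1 + … + 120)/121 = 121(121 − 1)/(2·121) = (121 − 1)/2.
Hence E[X] = Σ_{i=1}^{121} (121 − i)/121 = 60 ≈ 60.000.

E[X] = 60 = 60.000.


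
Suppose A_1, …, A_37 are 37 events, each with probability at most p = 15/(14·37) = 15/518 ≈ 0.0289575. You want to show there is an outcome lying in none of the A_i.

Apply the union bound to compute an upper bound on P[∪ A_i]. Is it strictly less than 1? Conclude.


Union bound: P[∪_{i=1}^{37} A_i] ≤ Σ_i P[A_i] ≤ 37·p = 37·(15/518) = 15/14.
Numerically: 15/14 ≈ 1.0714286.
Is 15/14 < 1? NO.
Since the bound 15/14 is ≥ 1, the union bound is uninformative here; it does NOT by itself certify existence.

37·p = 15/14 ≈ 1.0714286; existence NOT certified by the union bound.


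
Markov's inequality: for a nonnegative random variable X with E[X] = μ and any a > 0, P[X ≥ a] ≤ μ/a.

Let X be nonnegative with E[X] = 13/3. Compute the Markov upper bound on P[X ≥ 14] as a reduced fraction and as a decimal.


μ = E[X] = 13/3, a = 14.
Markov: P[X ≥ 14] ≤ μ/a = (13/3)/14 = 13/42.
Numerically: ≈ 0.310.
(Since a = 14 > μ = 4.333, the bound 13/42 is < 1 and informative.)

P[X ≥ 14] ≤ 13/42 ≈ 0.310.


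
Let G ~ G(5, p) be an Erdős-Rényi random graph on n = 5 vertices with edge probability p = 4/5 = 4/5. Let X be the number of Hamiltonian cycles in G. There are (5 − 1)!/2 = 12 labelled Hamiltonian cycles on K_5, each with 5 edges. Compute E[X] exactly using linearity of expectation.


K_5 has (5 − 1)!/2 = 12 labelled Hamiltonian cycles.
For each such Hamiltonian cycle H, let X_H = 1 if all 5 edges of H are present in G. Then P[X_H = 1] = p^{5} = (4/5)^{5} = 1024/3125.
By linearity: E[X] = Σ_H E[X_H] = 12 · p^{5} = 12 · 1024/3125 = 12288/3125.
Numerically: E[X] ≈ 3.93216.

E[X] = 12 · (4/5)^{5} = 12288/3125 ≈ 3.93216.


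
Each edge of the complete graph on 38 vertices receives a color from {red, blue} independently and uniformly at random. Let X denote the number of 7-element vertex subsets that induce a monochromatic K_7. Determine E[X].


Let X = Σ_S X_S over the C(38, 7) = 12620256 subsets S of size 7, where X_S = 1 if the K_7 on S is monochromatic.
For a fixed S, the K_7 on S has C(7, 2) = 21 edges. P[all 21 edges red] = (1/2)^21, and likewise for blue, so P[monochromatic] = 2·(1/2)^21 = 2^{1 − 21} = 1/1048576.
Summing: E[X] = C(38, 7) · 2^{1 − 21} = 12620256 · 1/1048576 = 394383/32768.
Numerically: E[X] ≈ 12.03561.

E[X] = C(38,7)·2^(1−C(7,2)) = 394383/32768 ≈ 12.03561.


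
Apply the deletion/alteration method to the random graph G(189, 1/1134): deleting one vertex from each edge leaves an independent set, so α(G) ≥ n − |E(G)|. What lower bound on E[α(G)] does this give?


E[|E(G)|] = C(189, 2)·p = 17766 · (1/1134) = 47/3.
E[α(G)] ≥ n − E[|E(G)|] = 189 − 47/3 = 520/3.
Numerically: ≈ 173.33333.
(This is only a lower bound; the true E[α(G)] may be larger.)

E[α(G)] ≥ 520/3 ≈ 173.33333.


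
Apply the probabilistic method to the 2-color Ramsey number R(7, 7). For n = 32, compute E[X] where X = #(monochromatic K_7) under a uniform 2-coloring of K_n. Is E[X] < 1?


E[X] = C(32, 7) · 2^{1 − 21} = 3365856 · 2^{−20} = 3365856/1048576.
As a reduced fraction: E[X] = 105183/32768 ≈ 3.210.
Is E[X] < 1? NO.
Since E[X] ≥ 1, the first-moment bound is inconclusive at n = 32; it does NOT by itself certify R(7, 7) > 32.

E[X] = 105183/32768 ≈ 3.210; E[X] ≥ 1; first-moment method inconclusive here.


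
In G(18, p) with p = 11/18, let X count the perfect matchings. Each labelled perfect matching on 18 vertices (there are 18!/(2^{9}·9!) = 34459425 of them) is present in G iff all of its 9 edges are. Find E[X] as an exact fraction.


K_18 has 18!/(2^{9}·9!) = 34459425 labelled perfect matchings.
For each such perfect matching H, let X_H = 1 if all 9 edges of H are present in G. Then P[X_H = 1] = p^{9} = (11/18)^{9} = 2357947691/198359290368.
By linearity: E[X] = Σ_H E[X_H] = 34459425 · p^{9} = 34459425 · 2357947691/198359290368 = 1003129896443675/2448880128.
Numerically: E[X] ≈ 409628.

E[X] = 34459425 · (11/18)^{9} = 1003129896443675/2448880128 ≈ 409628.


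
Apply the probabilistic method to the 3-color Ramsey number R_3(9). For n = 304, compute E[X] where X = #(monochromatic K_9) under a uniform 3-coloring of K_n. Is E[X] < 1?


E[X] = C(304, 9) · 3^{1 − 36} = 54222992899492560 · 3^{−35} = 54222992899492560/50031545098999707.
As a reduced fraction: E[X] = 18074330966497520/16677181699666569 ≈ 1.084.
Is E[X] < 1? NO.
Since E[X] ≥ 1, the first-moment bound is inconclusive at n = 304; it does NOT by itself certify R_3(9) > 304.

E[X] = 18074330966497520/16677181699666569 ≈ 1.084; E[X] ≥ 1; first-moment method inconclusive here.


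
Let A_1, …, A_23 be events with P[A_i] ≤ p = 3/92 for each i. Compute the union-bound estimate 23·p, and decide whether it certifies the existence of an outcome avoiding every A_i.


Union bound: P[∪_{i=1}^{23} A_i] ≤ Σ_i P[A_i] ≤ 23·p = 23·(3/92) = 3/4.
Numerically: 3/4 ≈ 0.75000.
Is 3/4 < 1? YES.
Since P[∪ A_i] ≤ 3/4 < 1, the complement has P[∩ A_i^c] ≥ 1 − 3/4 = 1/4 > 0, so some outcome avoids every A_i.

23·p = 3/4 ≈ 0.75000; existence CERTIFIED by the union bound.


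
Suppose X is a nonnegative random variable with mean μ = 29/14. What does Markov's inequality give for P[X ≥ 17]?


μ = E[X] = 29/14, a = 17.
Markov: P[X ≥ 17] ≤ μ/a = (29/14)/17 = 29/238.
Numerically: ≈ 0.121849.
(Since a = 17 > μ = 2.071429, the bound 29/238 is < 1 and informative.)

P[X ≥ 17] ≤ 29/238 ≈ 0.121849.


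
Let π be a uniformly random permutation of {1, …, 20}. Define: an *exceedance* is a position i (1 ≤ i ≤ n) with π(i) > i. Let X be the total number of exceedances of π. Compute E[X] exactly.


Write X = Σ_{i=1}^{20} X_i, where X_i = 1_{π(i) > i}.
For each fixed i, π(i) is uniform over {1, …, 20} (marginal of a uniform permutation), so P[π(i) > i] = (n − i)/n. Summing: Σ_{i=1}^{20} (n − i)/n = (0 + 1 + … + 19)/20 = 20(20 − 1)/(2·20) = (20 − 1)/2.
Hence E[X] = Σ_{i=1}^{20} (20 − i)/20 = 19/2 ≈ 9.500000.

E[X] = 19/2 = 9.500000.


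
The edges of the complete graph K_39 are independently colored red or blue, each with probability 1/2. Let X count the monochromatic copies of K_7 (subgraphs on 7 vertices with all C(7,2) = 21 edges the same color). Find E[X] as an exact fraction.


Let X = Σ_S X_S over the C(39, 7) = 15380937 subsets S of size 7, where X_S = 1 if the K_7 on S is monochromatic.
For a fixed S, the K_7 on S has C(7, 2) = 21 edges. P[all 21 edges red] = (1/2)^21, and likewise for blue, so P[monochromatic] = 2·(1/2)^21 = 2^{1 − 21} = 1/1048576.
By linearity of expectation: E[X] = C(39, 7) · 2^{1 − 21} = 15380937 · 1/1048576 = 15380937/1048576.
Numerically: E[X] ≈ 14.668405.

E[X] = C(39,7)·2^(1−C(7,2)) = 15380937/1048576 ≈ 14.668405.


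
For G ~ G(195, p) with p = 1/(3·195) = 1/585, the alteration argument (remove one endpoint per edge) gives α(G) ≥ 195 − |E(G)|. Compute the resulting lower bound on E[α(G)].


E[|E(G)|] = C(195, 2)·p = 18915 · (1/585) = 97/3.
E[α(G)] ≥ n − E[|E(G)|] = 195 − 97/3 = 488/3.
Numerically: ≈ 162.667.
(This is only a lower bound; the true E[α(G)] may be larger.)

E[α(G)] ≥ 488/3 ≈ 162.667.


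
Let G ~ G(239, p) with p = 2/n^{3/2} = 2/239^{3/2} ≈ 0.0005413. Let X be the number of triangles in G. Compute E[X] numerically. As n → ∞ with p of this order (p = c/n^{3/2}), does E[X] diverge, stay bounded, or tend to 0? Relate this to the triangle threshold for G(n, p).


Number of potential triangles: C(239, 3) = 2246839.
Each occurs with probability p³ ≈ (0.0005413)³ ≈ 1.585986e-10.
By linearity: E[X] = C(239, 3)·p³ ≈ 2246839 · 1.585986e-10 ≈ 0.0004.
Since α = 3/2 > 1, p = c/n^{3/2} = o(1/n) is below the triangle threshold p ~ 1/n. Asymptotically E[X] ~ (c³/6)·n^{3(1−α)} = (2³/6)·n^{-1.5} → 0, so by Markov's inequality G has no triangles w.h.p.

E[X] ≈ 0.0004; in regime p = Θ(1/n^{3/2}) E[X] tends to 0 (below the triangle threshold p ~ 1/n).


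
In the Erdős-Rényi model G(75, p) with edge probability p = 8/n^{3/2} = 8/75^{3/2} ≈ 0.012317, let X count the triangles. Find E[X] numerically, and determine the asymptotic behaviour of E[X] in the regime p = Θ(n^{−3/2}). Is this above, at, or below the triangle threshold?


Number of potential triangles: C(75, 3) = 67525.
Each occurs with probability p³ ≈ (0.012317)³ ≈ 1.8685050e-06.
By linearity: E[X] = C(75, 3)·p³ ≈ 67525 · 1.8685050e-06 ≈ 0.12617.
Since α = 3/2 > 1, p = c/n^{3/2} = o(1/n) is below the triangle threshold p ~ 1/n. Asymptotically E[X] ~ (c³/6)·n^{3(1−α)} = (8³/6)·n^{-1.5} → 0, so by Markov's inequality G has no triangles w.h.p.

E[X] ≈ 0.12617; in regime p = Θ(1/n^{3/2}) E[X] tends to 0 (below the triangle threshold p ~ 1/n).


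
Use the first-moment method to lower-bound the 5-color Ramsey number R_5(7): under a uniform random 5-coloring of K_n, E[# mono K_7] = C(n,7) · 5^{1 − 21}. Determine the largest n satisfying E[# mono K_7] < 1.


We need C(n, 7) · 5^{1 − 21} < 1, i.e. C(n, 7) < 5^{21 − 1} = 95367431640625.
Check values of n near the boundary:
  n = 332: C(332, 7) = 82772214646616; 82772214646616 < 95367431640625? YES
  n = 333: C(333, 7) = 84549532139028; 84549532139028 < 95367431640625? YES
  n = 334: C(334, 7) = 86359460961576; 86359460961576 < 95367431640625? YES
  n = 335: C(335, 7) = 88202498238195; 88202498238195 < 95367431640625? YES
  n = 336: C(336, 7) = 90079147136880; 90079147136880 < 95367431640625? YES
  n = 337: C(337, 7) = 91989916924632; 91989916924632 < 95367431640625? YES
  n = 338: C(338, 7) = 93935323022736; 93935323022736 < 95367431640625? YES
  n = 339: C(339, 7) = 95915887062372; 95915887062372 < 95367431640625? NO
  n = 340: C(340, 7) = 97932136940560; 97932136940560 < 95367431640625? NO
  n = 341: C(341, 7) = 99984606876440; 99984606876440 < 95367431640625? NO
The largest n with C(n, 7) < 95367431640625 is n = 338 (where E[X] = 93935323022736/95367431640625 ≈ 0.9849833). Hence R_5(7) > 338, i.e. R_5(7) ≥ 339.

Largest n = 338; hence R_5(7) > 338.


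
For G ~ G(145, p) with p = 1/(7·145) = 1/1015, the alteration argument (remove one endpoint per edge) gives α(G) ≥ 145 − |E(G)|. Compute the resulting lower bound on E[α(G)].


E[|E(G)|] = C(145, 2)·p = 10440 · (1/1015) = 72/7.
E[α(G)] ≥ n − E[|E(G)|] = 145 − 72/7 = 943/7.
Numerically: ≈ 134.7143.
(This is only a lower bound; the true E[α(G)] may be larger.)

E[α(G)] ≥ 943/7 ≈ 134.7143.


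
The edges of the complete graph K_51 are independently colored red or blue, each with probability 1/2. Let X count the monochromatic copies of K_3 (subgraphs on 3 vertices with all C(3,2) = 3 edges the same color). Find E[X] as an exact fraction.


Let X = Σ_S X_S over the C(51, 3) = 20825 subsets S of size 3, where X_S = 1 if the K_3 on S is monochromatic.
For a fixed S, the K_3 on S has C(3, 2) = 3 edges. P[all 3 edges red] = (1/2)^3, and likewise for blue, so P[monochromatic] = 2·(1/2)^3 = 2^{1 − 3} = 1/4.
By linearity: E[X] = C(51, 3) · 2^{1 − 3} = 20825 · 1/4 = 20825/4.
Numerically: E[X] ≈ 5206.25000.

E[X] = C(51,3)·2^(1−C(3,2)) = 20825/4 ≈ 5206.25000.


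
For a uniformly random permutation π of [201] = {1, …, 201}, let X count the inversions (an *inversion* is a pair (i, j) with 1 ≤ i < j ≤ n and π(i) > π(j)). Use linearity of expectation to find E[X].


Write X = Σ X_I over the C(201, 2) = 20100 pairs i < j, with X_I the indicator of one inversion.
There are 20100 indicators.
For each fixed pair i < j, the values π(i) and π(j) are two distinct elements of {1, …, 201} in uniformly random order; by symmetry P[π(i) > π(j)] = 1/2.
By linearity: E[X] = 20100 · (1/2) = C(201, 2) · (1/2) = 20100/2 = 10050 ≈ 10050.00000.

E[X] = 10050 = 10050.00000.


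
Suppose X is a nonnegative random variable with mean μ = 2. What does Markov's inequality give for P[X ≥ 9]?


μ = E[X] = 2, a = 9.
Markov: P[X ≥ 9] ≤ μ/a = (2)/9 = 2/9.
Numerically: ≈ 0.22222.
(Since a = 9 > μ = 2.00000, the bound 2/9 is < 1 and informative.)

P[X ≥ 9] ≤ 2/9 ≈ 0.22222.


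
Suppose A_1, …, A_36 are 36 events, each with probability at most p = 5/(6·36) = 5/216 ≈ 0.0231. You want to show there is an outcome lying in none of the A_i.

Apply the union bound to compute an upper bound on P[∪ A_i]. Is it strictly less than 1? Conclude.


Union bound: P[∪_{i=1}^{36} A_i] ≤ Σ_i P[A_i] ≤ 36·p = 36·(5/216) = 5/6.
Numerically: 5/6 ≈ 0.8333.
Is 5/6 < 1? YES.
Since P[∪ A_i] ≤ 5/6 < 1, the complement has P[∩ A_i^c] ≥ 1 − 5/6 = 1/6 > 0, so some outcome avoids every A_i.

36·p = 5/6 ≈ 0.8333; existence CERTIFIED by the union bound.


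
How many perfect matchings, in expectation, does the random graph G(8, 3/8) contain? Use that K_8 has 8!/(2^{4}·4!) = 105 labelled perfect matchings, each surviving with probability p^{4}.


K_8 has 8!/(2^{4}·4!) = 105 labelled perfect matchings.
For each such perfect matching H, let X_H = 1 if all 4 edges of H are present in G. Then P[X_H = 1] = p^{4} = (3/8)^{4} = 81/4096.
By linearity of expectation: E[X] = Σ_H E[X_H] = 105 · p^{4} = 105 · 81/4096 = 8505/4096.
Numerically: E[X] ≈ 2.076.

E[X] = 105 · (3/8)^{4} = 8505/4096 ≈ 2.076.


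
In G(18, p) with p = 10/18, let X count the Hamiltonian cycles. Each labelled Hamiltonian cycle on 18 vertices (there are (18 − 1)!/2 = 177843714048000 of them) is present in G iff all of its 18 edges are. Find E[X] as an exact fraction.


K_18 has (18 − 1)!/2 = 177843714048000 labelled Hamiltonian cycles.
For each such Hamiltonian cycle H, let X_H = 1 if all 18 edges of H are present in G. Then P[X_H = 1] = p^{18} = (5/9)^{18} = 3814697265625/150094635296999121.
By linearity of expectation: E[X] = Σ_H E[X_H] = 177843714048000 · p^{18} = 177843714048000 · 3814697265625/150094635296999121 = 930617187500000000000000/205891132094649.
Numerically: E[X] ≈ 4.52e+09.

E[X] = 177843714048000 · (5/9)^{18} = 930617187500000000000000/205891132094649 ≈ 4.52e+09.


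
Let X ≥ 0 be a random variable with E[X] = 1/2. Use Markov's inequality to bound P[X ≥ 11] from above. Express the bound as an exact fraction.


μ = E[X] = 1/2, a = 11.
Markov: P[X ≥ 11] ≤ μ/a = (1/2)/11 = 1/22.
Numerically: ≈ 0.045455.
(Since a = 11 > μ = 0.500000, the bound 1/22 is < 1 and informative.)

P[X ≥ 11] ≤ 1/22 ≈ 0.045455.


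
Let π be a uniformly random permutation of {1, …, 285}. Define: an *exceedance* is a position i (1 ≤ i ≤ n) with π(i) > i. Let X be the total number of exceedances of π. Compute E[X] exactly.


Write X = Σ_{i=1}^{285} X_i, where X_i = 1_{π(i) > i}.
For each fixed i, π(i) is uniform over {1, …, 285} (marginal of a uniform permutation), so P[π(i) > i] = (n − i)/n. Summing: Σ_{i=1}^{285} (n − i)/n = (0 + 1 + … + 284)/285 = 285(285 − 1)/(2·285) = (285 − 1)/2.
Hence E[X] = Σ_{i=1}^{285} (285 − i)/285 = 142 ≈ 142.00000.

E[X] = 142 = 142.00000.


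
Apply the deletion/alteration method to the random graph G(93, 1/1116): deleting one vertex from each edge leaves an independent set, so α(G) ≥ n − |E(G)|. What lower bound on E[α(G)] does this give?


E[|E(G)|] = C(93, 2)·p = 4278 · (1/1116) = 23/6.
E[α(G)] ≥ n − E[|E(G)|] = 93 − 23/6 = 535/6.
Numerically: ≈ 89.16667.
(This is only a lower bound; the true E[α(G)] may be larger.)

E[α(G)] ≥ 535/6 ≈ 89.16667.


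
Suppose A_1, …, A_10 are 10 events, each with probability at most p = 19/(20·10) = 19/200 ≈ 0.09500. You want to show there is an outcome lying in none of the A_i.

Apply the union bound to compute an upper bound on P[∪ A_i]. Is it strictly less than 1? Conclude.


Union bound: P[∪_{i=1}^{10} A_i] ≤ Σ_i P[A_i] ≤ 10·p = 10·(19/200) = 19/20.
Numerically: 19/20 ≈ 0.95000.
Is 19/20 < 1? YES.
Since P[∪ A_i] ≤ 19/20 < 1, the complement has P[∩ A_i^c] ≥ 1 − 19/20 = 1/20 > 0, so some outcome avoids every A_i.

10·p = 19/20 ≈ 0.95000; existence CERTIFIED by the union bound.
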